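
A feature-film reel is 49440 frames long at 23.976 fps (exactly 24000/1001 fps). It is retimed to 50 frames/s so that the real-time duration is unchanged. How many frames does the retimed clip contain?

103103 frames

Target frames = source frames × (target rate / source rate) = 49440 × (50)/(24000/1001) = 49440 × 1001/480 = 103103.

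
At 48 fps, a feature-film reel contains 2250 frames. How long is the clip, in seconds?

46.875 seconds

Running time = 2250 / (48) = 46.875 s.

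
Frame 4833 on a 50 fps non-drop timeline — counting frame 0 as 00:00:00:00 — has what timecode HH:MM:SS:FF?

4833 ÷ 50 = 96 full seconds, remainder 33 frames.
96 s = 0 h 1 min 36 s.
Timecode: 00:01:36:33.

00:01:36:33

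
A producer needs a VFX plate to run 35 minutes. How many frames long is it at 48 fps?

35 min = 2100 s.
Frames = 2100 × 48 = 100800.

100800 frames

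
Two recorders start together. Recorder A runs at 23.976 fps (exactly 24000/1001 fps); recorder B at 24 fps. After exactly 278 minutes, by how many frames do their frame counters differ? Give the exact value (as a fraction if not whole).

278 min = 16680 s.
A emits 24000/1001 × 16680 = 400320000/1001 frames; B emits 24 × 16680 = 400320.
Difference = 400320/1001 frames (≈ 399.9201); B is ahead of A.

400320/1001 frames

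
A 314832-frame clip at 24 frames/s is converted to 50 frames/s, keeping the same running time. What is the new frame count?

655900 frames

Target frames = source frames × (target rate / source rate) = 314832 × (50)/(24) = 314832 × 25/12 = 655900.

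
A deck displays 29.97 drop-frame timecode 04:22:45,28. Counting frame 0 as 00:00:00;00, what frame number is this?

As if non-drop at 30 labels/s: (4 × 3600 + 22 × 60 + 45) × 30 + 28 = 472978.
Minute boundaries passed: 262; those not divisible by 10: 262 − 26 = 236; dropped labels = 2 × 236 = 472.
Actual frame index = 472978 − 472 = 472506.

472506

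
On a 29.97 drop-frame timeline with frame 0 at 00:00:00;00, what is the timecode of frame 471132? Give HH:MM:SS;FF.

Ten DF minutes hold 17982 frames, so frame 471132 lies in block 26 (frames 467532–485513) with 3600 frames into that block.
The block's first minute is 1800 frames and the rest 1798 each; 3600 frames reaches minute 2, so 26 × 18 + 2 × 2 = 472 labels have been skipped so far.
Adding those back, label number 471132 + 472 = 471604 at 30 labels/s is 15720 s + 4 f = 4 h 22 min 0 s frame 4, i.e. 04:22:00;04.

04:22:00;04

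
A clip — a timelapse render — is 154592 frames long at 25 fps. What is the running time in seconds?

Running time = 154592 / (25) = 6183.68 s.

6183.68 seconds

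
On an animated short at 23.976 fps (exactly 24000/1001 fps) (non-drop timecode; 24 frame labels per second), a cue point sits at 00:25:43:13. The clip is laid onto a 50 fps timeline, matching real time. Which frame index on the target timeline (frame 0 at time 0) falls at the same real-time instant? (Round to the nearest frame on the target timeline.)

frame 77254

Source frame index: (0×3600 + 25×60 + 43) × 24 + 13 = 37045.
Real time: 37045 / (24000/1001) = 7416409/4800 s.
Target frame: (7416409/4800) × (50) = 7416409/96 ≈ 77254.260 → 77254.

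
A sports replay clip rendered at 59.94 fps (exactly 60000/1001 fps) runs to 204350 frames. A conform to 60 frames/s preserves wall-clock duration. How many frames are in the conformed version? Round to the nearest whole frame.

204554 frames

Frames at target rate = 204350 × (60) / (60000/1001) = 4091087/20 ≈ 204554.350.
Nearest whole frame: 204554.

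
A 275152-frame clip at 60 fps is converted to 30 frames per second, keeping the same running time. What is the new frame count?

137576 frames

Target frames = source frames × (target rate / source rate) = 275152 × (30)/(60) = 275152 × 1/2 = 137576.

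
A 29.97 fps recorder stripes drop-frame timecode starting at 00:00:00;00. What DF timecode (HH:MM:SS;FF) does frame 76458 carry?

00:42:31;04

Ten DF minutes hold 17982 frames, so frame 76458 lies in block 4 (frames 71928–89909) with 4530 frames into that block.
The block's first minute is 1800 frames and the rest 1798 each; 4530 frames reaches minute 2, so 4 × 18 + 2 × 2 = 76 labels have been skipped so far.
Adding those back, label number 76458 + 76 = 76534 at 30 labels/s is 2551 s + 4 f = 0 h 42 min 31 s frame 4, i.e. 00:42:31;04.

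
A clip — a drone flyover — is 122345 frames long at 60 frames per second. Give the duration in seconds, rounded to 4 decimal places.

2039.0833 seconds

Running time = 122345 × 1/60 = 24469/12 s ≈ 2039.0833 s.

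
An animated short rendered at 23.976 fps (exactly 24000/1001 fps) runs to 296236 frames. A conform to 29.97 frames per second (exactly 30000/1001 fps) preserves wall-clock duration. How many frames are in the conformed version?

370295 frames

Target frames = source frames × (target rate / source rate) = 296236 × (30000/1001)/(24000/1001) = 296236 × 5/4 = 370295.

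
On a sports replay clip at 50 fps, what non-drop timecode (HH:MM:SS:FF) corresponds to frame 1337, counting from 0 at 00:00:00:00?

1337 ÷ 50 = 26 full seconds, remainder 37 frames.
26 s = 0 h 0 min 26 s.
Timecode: 00:00:26:37.

00:00:26:37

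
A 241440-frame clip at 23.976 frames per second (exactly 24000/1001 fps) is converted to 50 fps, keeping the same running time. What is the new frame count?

Target frames = source frames × (target rate / source rate) = 241440 × (50)/(24000/1001) = 241440 × 1001/480 = 503503.

503503 frames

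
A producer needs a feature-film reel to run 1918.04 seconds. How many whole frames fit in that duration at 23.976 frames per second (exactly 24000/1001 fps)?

Frames = 1918.04 × 24000/1001 = 46032960/1001 ≈ 45986.9730.
Complete frames: 45986.

45986 frames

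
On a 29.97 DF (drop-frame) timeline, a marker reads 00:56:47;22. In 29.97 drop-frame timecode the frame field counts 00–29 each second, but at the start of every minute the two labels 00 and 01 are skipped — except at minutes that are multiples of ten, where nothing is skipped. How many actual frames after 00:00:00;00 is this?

102130

Complete 10-minute blocks: 5, each 17982 frames → 89910.
Remaining 6 whole minutes in the current block: 1800 + 5 × 1798 = 10790 frames.
Within the current minute: 47 × 30 + 22 − 2 = 1430 (labels ;00/;01 skipped at this minute). Total = 89910 + 10790 + 1430 = 102130.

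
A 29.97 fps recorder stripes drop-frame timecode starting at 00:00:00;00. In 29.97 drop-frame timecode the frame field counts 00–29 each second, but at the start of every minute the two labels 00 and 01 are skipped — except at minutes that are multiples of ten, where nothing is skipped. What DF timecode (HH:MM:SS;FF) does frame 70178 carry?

00:39:01;20

Each 10-minute DF block holds 10 × 60 × 30 − 9 × 2 = 17982 frames. 70178 ÷ 17982 → 3 full blocks, remainder 16232.
Within the partial block the first minute is 1800 frames and each further minute 1798, so 9 further minute boundaries passed. Total skipped labels = 18 × 3 + 2 × 9 = 72.
Non-drop label index = 70178 + 72 = 70250; at 30 labels/s that is 00:39:01:20, i.e. DF 00:39:01;20.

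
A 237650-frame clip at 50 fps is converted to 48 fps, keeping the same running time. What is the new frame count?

228144 frames

Target frames = source frames × (target rate / source rate) = 237650 × (48)/(50) = 237650 × 24/25 = 228144.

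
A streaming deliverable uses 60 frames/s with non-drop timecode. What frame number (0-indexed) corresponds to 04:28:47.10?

frame 967630

Total seconds to the label: (4 × 3600 + 28 × 60 + 47) = 16127.
Frame index = 16127 × 60 + 10 = 967630.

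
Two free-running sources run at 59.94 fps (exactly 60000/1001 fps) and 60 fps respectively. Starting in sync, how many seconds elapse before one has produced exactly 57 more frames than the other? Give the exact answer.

The gap grows by |60 − 60000/1001| = 60/1001 frames per second.
Time for a 57-frame gap: 57 ÷ (60/1001) = 950.95 s.

950.95 seconds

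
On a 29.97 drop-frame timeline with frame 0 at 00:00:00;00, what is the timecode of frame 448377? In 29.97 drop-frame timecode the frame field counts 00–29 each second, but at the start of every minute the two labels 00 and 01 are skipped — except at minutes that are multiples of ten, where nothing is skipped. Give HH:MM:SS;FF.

Each 10-minute DF block holds 10 × 60 × 30 − 9 × 2 = 17982 frames. 448377 ÷ 17982 → 24 full blocks, remainder 16809.
Within the partial block the first minute is 1800 frames and each further minute 1798, so 9 further minute boundaries passed. Total skipped labels = 18 × 24 + 2 × 9 = 450.
Non-drop label index = 448377 + 450 = 448827; at 30 labels/s that is 04:09:20:27, i.e. DF 04:09:20;27.

04:09:20;27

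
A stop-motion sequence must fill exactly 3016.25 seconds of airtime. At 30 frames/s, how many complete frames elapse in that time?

Frames = 3016.25 × 30 = 180975/2 ≈ 90487.5000.
Complete frames: 90487.

90487 frames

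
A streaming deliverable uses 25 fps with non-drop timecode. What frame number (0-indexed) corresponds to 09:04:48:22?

frame 817222

Total seconds to the label: (9 × 3600 + 4 × 60 + 48) = 32688.
Frame index = 32688 × 25 + 22 = 817222.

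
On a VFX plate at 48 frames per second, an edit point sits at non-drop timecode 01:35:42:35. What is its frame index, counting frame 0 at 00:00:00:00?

Total seconds to the label: (1 × 3600 + 35 × 60 + 42) = 5742.
Frame index = 5742 × 48 + 35 = 275651.

frame 275651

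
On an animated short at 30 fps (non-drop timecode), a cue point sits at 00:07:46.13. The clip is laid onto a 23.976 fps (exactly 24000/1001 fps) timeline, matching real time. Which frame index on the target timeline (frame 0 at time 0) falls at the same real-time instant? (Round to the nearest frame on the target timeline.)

frame 11183

Source frame index: (0×3600 + 7×60 + 46) × 30 + 13 = 13993.
Real time: 13993 / (30) = 13993/30 s.
Target frame: (13993/30) × (24000/1001) = 1599200/143 ≈ 11183.217 → 11183.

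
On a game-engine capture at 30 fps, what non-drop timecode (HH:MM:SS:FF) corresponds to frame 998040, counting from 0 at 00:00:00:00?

998040 ÷ 30 = 33268 full seconds, remainder 0 frames.
33268 s = 9 h 14 min 28 s.
Timecode: 09:14:28:00.

09:14:28:00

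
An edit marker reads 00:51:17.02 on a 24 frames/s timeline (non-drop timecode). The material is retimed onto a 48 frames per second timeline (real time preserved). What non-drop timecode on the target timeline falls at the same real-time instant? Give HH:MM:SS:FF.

00:51:17:04

Source frame index: (0×3600 + 51×60 + 17) × 24 + 2 = 73850.
Real time: 73850 / (24) = 36925/12 s.
Target frame: (36925/12) × (48) = 147700.
At 48 labels/s: frame 147700 → 00:51:17:04.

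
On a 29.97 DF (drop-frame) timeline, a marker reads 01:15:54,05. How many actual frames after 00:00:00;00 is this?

136489

Complete 10-minute blocks: 7, each 17982 frames → 125874.
Remaining 5 whole minutes in the current block: 1800 + 4 × 1798 = 8992 frames.
Within the current minute: 54 × 30 + 5 − 2 = 1623 (labels ;00/;01 skipped at this minute). Total = 125874 + 8992 + 1623 = 136489.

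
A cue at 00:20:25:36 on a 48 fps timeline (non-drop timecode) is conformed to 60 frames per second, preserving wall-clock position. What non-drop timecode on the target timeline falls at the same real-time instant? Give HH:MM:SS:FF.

00:20:25:45

Source frame index: (0×3600 + 20×60 + 25) × 48 + 36 = 58836.
Real time: 58836 / (48) = 4903/4 s.
Target frame: (4903/4) × (60) = 73545.
At 60 labels/s: frame 73545 → 00:20:25:45.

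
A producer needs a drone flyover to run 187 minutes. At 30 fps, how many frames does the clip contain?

187 min = 11220 s.
Frames = 11220 × 30 = 336600.

336600 frames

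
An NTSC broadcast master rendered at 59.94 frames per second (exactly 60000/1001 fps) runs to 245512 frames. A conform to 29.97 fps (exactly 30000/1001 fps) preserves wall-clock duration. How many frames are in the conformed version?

122756 frames

Target frames = source frames × (target rate / source rate) = 245512 × (30000/1001)/(60000/1001) = 245512 × 1/2 = 122756.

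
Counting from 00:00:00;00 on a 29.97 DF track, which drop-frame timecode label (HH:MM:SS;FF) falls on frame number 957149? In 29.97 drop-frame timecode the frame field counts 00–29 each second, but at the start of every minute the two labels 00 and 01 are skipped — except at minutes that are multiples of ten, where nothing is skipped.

08:52:16;27

Each 10-minute DF block holds 10 × 60 × 30 − 9 × 2 = 17982 frames. 957149 ÷ 17982 → 53 full blocks, remainder 4103.
Within the partial block the first minute is 1800 frames and each further minute 1798, so 2 further minute boundaries passed. Total skipped labels = 18 × 53 + 2 × 2 = 958.
Non-drop label index = 957149 + 958 = 958107; at 30 labels/s that is 08:52:16:27, i.e. DF 08:52:16;27.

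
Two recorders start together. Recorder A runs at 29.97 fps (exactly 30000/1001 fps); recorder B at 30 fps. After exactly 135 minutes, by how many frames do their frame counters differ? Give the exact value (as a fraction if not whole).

243000/1001 frames

135 min = 8100 s.
A emits 30000/1001 × 8100 = 243000000/1001 frames; B emits 30 × 8100 = 243000.
Difference = 243000/1001 frames (≈ 242.7572); B is ahead of A.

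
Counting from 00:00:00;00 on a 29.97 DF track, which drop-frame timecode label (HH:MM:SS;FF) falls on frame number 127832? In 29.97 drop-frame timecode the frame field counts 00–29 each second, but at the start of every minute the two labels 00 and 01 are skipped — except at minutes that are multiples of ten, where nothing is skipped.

Each 10-minute DF block holds 10 × 60 × 30 − 9 × 2 = 17982 frames. 127832 ÷ 17982 → 7 full blocks, remainder 1958.
Within the partial block the first minute is 1800 frames and each further minute 1798, so 1 further minute boundary passed. Total skipped labels = 18 × 7 + 2 × 1 = 128.
Non-drop label index = 127832 + 128 = 127960; at 30 labels/s that is 01:11:05:10, i.e. DF 01:11:05;10.

01:11:05;10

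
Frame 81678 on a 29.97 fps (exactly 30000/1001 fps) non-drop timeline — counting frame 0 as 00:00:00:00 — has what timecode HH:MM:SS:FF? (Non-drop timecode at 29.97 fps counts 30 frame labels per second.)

81678 ÷ 30 = 2722 full seconds, remainder 18 frames.
2722 s = 0 h 45 min 22 s.
Timecode: 00:45:22:18.

00:45:22:18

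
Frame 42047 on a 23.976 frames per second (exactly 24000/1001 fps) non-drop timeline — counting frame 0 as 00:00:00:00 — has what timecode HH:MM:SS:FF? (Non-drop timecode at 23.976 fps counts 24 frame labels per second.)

00:29:11:23

42047 ÷ 24 = 1751 full seconds, remainder 23 frames.
1751 s = 0 h 29 min 11 s.
Timecode: 00:29:11:23.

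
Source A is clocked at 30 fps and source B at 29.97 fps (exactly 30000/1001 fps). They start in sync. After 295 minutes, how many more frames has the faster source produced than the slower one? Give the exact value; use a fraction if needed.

295 min = 17700 s.
A emits 30 × 17700 = 531000 frames; B emits 30000/1001 × 17700 = 531000000/1001.
Difference = 531000/1001 frames (≈ 530.4695); B is behind A.

531000/1001 frames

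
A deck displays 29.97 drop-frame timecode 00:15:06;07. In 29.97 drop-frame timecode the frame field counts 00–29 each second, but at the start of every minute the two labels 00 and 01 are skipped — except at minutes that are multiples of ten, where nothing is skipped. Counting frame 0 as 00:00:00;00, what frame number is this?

27159

As if non-drop at 30 labels/s: (0 × 3600 + 15 × 60 + 6) × 30 + 7 = 27187.
Minute boundaries passed: 15; those not divisible by 10: 15 − 1 = 14; dropped labels = 2 × 14 = 28.
Actual frame index = 27187 − 28 = 27159.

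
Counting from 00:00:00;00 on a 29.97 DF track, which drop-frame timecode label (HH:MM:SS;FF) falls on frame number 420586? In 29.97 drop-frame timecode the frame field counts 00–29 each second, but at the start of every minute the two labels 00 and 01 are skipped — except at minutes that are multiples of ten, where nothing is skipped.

Each 10-minute DF block holds 10 × 60 × 30 − 9 × 2 = 17982 frames. 420586 ÷ 17982 → 23 full blocks, remainder 7000.
Within the partial block the first minute is 1800 frames and each further minute 1798, so 3 further minute boundaries passed. Total skipped labels = 18 × 23 + 2 × 3 = 420.
Non-drop label index = 420586 + 420 = 421006; at 30 labels/s that is 03:53:53:16, i.e. DF 03:53:53;16.

03:53:53;16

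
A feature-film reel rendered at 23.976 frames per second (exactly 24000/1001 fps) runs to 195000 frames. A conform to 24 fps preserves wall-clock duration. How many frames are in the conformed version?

Target frames = source frames × (target rate / source rate) = 195000 × (24)/(24000/1001) = 195000 × 1001/1000 = 195195.

195195 frames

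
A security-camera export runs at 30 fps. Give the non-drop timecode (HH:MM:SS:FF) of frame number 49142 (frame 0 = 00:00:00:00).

49142 ÷ 30 = 1638 full seconds, remainder 2 frames.
1638 s = 0 h 27 min 18 s.
Timecode: 00:27:18:02.

00:27:18:02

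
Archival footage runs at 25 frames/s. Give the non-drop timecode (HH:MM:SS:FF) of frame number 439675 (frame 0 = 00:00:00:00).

04:53:07:00

439675 ÷ 25 = 17587 full seconds, remainder 0 frames.
17587 s = 4 h 53 min 7 s.
Timecode: 04:53:07:00.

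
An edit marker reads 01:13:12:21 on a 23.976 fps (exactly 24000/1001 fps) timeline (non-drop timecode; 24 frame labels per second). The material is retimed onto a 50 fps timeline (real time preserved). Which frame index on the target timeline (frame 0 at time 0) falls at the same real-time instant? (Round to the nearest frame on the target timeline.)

Source frame index: (1×3600 + 13×60 + 12) × 24 + 21 = 105429.
Real time: 105429 / (24000/1001) = 35178143/8000 s.
Target frame: (35178143/8000) × (50) = 35178143/160 ≈ 219863.394 → 219863.

frame 219863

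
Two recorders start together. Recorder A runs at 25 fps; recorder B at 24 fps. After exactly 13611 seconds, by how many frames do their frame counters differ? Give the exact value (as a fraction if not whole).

A emits 25 × 13611 = 340275 frames; B emits 24 × 13611 = 326664.
Difference = 13611 frames; B is behind A.

13611 frames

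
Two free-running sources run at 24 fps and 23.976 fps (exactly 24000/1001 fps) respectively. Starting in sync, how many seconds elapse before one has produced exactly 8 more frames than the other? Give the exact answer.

1001/3 seconds

The gap grows by |24000/1001 − 24| = 24/1001 frames per second.
Time for a 8-frame gap: 8 ÷ (24/1001) = 1001/3 s.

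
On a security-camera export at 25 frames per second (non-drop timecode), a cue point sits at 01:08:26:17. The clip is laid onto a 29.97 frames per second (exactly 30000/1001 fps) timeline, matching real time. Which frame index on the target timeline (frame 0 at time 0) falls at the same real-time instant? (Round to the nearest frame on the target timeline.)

Source frame index: (1×3600 + 8×60 + 26) × 25 + 17 = 102667.
Real time: 102667 / (25) = 102667/25 s.
Target frame: (102667/25) × (30000/1001) = 123200400/1001 ≈ 123077.323 → 123077.

frame 123077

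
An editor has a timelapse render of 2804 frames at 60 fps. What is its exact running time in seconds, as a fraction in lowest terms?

701/15 seconds

Running time = 2804 ÷ (60) = 2804 × 1/60 = 701/15 s.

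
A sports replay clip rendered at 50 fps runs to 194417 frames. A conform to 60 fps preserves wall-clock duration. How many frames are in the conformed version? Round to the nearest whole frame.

Frames at target rate = 194417 × (60) / (50) = 1166502/5 ≈ 233300.400.
Nearest whole frame: 233300.

233300 frames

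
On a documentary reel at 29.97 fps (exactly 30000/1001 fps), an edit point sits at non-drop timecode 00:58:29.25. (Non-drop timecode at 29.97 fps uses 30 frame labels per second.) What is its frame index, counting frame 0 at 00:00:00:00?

frame 105295

Total seconds to the label: (0 × 3600 + 58 × 60 + 29) = 3509.
Frame index = 3509 × 30 + 25 = 105295.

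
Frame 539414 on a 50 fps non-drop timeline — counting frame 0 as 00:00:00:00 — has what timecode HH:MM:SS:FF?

02:59:48:14

539414 ÷ 50 = 10788 full seconds, remainder 14 frames.
10788 s = 2 h 59 min 48 s.
Timecode: 02:59:48:14.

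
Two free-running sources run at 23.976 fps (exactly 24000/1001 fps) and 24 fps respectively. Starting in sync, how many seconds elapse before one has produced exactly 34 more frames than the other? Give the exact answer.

The gap grows by |24 − 24000/1001| = 24/1001 frames per second.
Time for a 34-frame gap: 34 ÷ (24/1001) = 17017/12 s.

17017/12 seconds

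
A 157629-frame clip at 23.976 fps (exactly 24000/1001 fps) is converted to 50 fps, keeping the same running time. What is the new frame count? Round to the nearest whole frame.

328722 frames

Frames at target rate = 157629 × (50) / (24000/1001) = 52595543/160 ≈ 328722.144.
Nearest whole frame: 328722.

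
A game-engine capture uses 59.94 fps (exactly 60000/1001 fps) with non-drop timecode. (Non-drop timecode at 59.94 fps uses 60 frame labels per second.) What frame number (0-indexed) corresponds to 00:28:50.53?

Total seconds to the label: (0 × 3600 + 28 × 60 + 50) = 1730.
Frame index = 1730 × 60 + 53 = 103853.

103853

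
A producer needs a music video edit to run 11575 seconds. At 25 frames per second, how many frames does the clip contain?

Frames = 11575 × 25 = 289375.

289375 frames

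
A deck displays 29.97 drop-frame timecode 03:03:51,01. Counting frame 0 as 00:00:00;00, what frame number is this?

As if non-drop at 30 labels/s: (3 × 3600 + 3 × 60 + 51) × 30 + 1 = 330931.
Minute boundaries passed: 183; those not divisible by 10: 183 − 18 = 165; dropped labels = 2 × 165 = 330.
Actual frame index = 330931 − 330 = 330601.

330601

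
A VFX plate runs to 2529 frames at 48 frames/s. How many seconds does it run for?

52.6875 seconds

Running time = 2529 / (48) = 52.6875 s.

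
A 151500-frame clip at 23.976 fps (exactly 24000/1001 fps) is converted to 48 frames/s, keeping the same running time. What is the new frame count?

303303 frames

Target frames = source frames × (target rate / source rate) = 151500 × (48)/(24000/1001) = 151500 × 1001/500 = 303303.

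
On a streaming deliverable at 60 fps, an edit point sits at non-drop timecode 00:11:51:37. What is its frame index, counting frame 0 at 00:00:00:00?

Total seconds to the label: (0 × 3600 + 11 × 60 + 51) = 711.
Frame index = 711 × 60 + 37 = 42697.

frame 42697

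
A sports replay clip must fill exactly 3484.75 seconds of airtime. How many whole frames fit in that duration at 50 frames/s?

174237 frames

Frames = 3484.75 × 50 = 348475/2 ≈ 174237.5000.
Complete frames: 174237.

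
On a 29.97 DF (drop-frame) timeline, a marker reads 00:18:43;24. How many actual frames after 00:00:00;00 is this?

33680

Complete 10-minute blocks: 1, each 17982 frames → 17982.
Remaining 8 whole minutes in the current block: 1800 + 7 × 1798 = 14386 frames.
Within the current minute: 43 × 30 + 24 − 2 = 1312 (labels ;00/;01 skipped at this minute). Total = 17982 + 14386 + 1312 = 33680.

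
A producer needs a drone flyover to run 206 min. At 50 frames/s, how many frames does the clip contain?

618000 frames

206 min = 12360 s.
Frames = 12360 × 50 = 618000.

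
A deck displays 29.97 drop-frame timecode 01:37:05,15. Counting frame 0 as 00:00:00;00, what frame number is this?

Complete 10-minute blocks: 9, each 17982 frames → 161838.
Remaining 7 whole minutes in the current block: 1800 + 6 × 1798 = 12588 frames.
Within the current minute: 5 × 30 + 15 − 2 = 163 (labels ;00/;01 skipped at this minute). Total = 161838 + 12588 + 163 = 174589.

174589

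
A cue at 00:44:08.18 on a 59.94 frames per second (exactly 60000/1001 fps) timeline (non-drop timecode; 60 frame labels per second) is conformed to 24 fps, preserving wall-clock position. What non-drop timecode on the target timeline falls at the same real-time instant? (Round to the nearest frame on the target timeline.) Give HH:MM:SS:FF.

Source frame index: (0×3600 + 44×60 + 8) × 60 + 18 = 158898.
Real time: 158898 / (60000/1001) = 26509483/10000 s.
Target frame: (26509483/10000) × (24) = 79528449/1250 ≈ 63622.759 → 63623.
At 24 labels/s: frame 63623 → 00:44:10:23.

00:44:10:23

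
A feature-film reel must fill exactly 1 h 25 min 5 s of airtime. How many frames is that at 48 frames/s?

1 h 25 min 5 s = 5105 s.
Frames = 5105 × 48 = 245040.

245040 frames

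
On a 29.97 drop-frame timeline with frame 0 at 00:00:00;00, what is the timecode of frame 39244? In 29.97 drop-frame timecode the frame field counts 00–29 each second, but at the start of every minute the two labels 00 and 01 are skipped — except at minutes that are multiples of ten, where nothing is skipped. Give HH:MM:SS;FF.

00:21:49;12

Ten DF minutes hold 17982 frames, so frame 39244 lies in block 2 (frames 35964–53945) with 3280 frames into that block.
The block's first minute is 1800 frames and the rest 1798 each; 3280 frames reaches minute 1, so 2 × 18 + 1 × 2 = 38 labels have been skipped so far.
Adding those back, label number 39244 + 38 = 39282 at 30 labels/s is 1309 s + 12 f = 0 h 21 min 49 s frame 12, i.e. 00:21:49;12.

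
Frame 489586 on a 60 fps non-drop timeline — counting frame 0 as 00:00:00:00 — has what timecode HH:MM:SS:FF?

02:15:59:46

489586 ÷ 60 = 8159 full seconds, remainder 46 frames.
8159 s = 2 h 15 min 59 s.
Timecode: 02:15:59:46.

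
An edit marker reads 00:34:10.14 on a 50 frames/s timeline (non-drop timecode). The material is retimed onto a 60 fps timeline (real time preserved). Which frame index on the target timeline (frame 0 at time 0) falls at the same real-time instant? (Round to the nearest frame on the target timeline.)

frame 123017

Source frame index: (0×3600 + 34×60 + 10) × 50 + 14 = 102514.
Real time: 102514 / (50) = 51257/25 s.
Target frame: (51257/25) × (60) = 615084/5 ≈ 123016.800 → 123017.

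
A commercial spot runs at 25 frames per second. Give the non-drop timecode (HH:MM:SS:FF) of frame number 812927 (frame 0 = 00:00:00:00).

09:01:57:02

812927 ÷ 25 = 32517 full seconds, remainder 2 frames.
32517 s = 9 h 1 min 57 s.
Timecode: 09:01:57:02.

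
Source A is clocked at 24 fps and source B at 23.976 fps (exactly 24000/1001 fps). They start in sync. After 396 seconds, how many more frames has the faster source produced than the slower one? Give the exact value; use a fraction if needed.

864/91 frames

A emits 24 × 396 = 9504 frames; B emits 24000/1001 × 396 = 864000/91.
Difference = 864/91 frames (≈ 9.4945); B is behind A.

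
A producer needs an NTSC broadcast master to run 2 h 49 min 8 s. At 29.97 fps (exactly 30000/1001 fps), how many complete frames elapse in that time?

2 h 49 min 8 s = 10148 s.
Frames = 10148 × 30000/1001 = 304440000/1001 ≈ 304135.8641.
Complete frames: 304135.

304135 frames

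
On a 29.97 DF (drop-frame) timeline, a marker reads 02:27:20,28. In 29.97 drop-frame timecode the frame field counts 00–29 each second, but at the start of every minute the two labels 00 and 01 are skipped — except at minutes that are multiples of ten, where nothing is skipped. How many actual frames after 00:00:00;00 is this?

Complete 10-minute blocks: 14, each 17982 frames → 251748.
Remaining 7 whole minutes in the current block: 1800 + 6 × 1798 = 12588 frames.
Within the current minute: 20 × 30 + 28 − 2 = 626 (labels ;00/;01 skipped at this minute). Total = 251748 + 12588 + 626 = 264962.

264962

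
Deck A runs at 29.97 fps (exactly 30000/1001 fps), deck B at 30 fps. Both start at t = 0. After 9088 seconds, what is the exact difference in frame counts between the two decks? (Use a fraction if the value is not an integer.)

A emits 30000/1001 × 9088 = 272640000/1001 frames; B emits 30 × 9088 = 272640.
Difference = 272640/1001 frames (≈ 272.3676); B is ahead of A.

272640/1001 frames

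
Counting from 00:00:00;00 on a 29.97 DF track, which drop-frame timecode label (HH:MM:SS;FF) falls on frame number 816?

00:00:27;06

Ten DF minutes hold 17982 frames, so frame 816 lies in block 0 (frames 0–17981) with 816 frames into that block.
The block's first minute is 1800 frames and the rest 1798 each; 816 frames reaches minute 0, so 0 × 18 + 0 × 2 = 0 labels have been skipped so far.
Adding those back, label number 816 + 0 = 816 at 30 labels/s is 27 s + 6 f = 0 h 0 min 27 s frame 6, i.e. 00:00:27;06.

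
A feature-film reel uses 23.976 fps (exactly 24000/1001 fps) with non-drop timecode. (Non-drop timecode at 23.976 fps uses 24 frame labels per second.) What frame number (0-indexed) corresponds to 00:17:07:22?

24670

Total seconds to the label: (0 × 3600 + 17 × 60 + 7) = 1027.
Frame index = 1027 × 24 + 22 = 24670.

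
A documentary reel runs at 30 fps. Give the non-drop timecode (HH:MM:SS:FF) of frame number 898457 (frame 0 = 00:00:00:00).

08:19:08:17

898457 ÷ 30 = 29948 full seconds, remainder 17 frames.
29948 s = 8 h 19 min 8 s.
Timecode: 08:19:08:17.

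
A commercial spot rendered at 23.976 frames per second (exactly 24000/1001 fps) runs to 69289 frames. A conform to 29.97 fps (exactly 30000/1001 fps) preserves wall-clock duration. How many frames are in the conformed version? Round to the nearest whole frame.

86611 frames

Frames at target rate = 69289 × (30000/1001) / (24000/1001) = 346445/4 ≈ 86611.250.
Nearest whole frame: 86611.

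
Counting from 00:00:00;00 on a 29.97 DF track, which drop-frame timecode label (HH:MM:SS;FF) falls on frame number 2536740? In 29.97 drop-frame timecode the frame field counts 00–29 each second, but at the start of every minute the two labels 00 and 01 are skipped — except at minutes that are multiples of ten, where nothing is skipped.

Ten DF minutes hold 17982 frames, so frame 2536740 lies in block 141 (frames 2535462–2553443) with 1278 frames into that block.
The block's first minute is 1800 frames and the rest 1798 each; 1278 frames reaches minute 0, so 141 × 18 + 0 × 2 = 2538 labels have been skipped so far.
Adding those back, label number 2536740 + 2538 = 2539278 at 30 labels/s is 84642 s + 18 f = 23 h 30 min 42 s frame 18, i.e. 23:30:42;18.

23:30:42;18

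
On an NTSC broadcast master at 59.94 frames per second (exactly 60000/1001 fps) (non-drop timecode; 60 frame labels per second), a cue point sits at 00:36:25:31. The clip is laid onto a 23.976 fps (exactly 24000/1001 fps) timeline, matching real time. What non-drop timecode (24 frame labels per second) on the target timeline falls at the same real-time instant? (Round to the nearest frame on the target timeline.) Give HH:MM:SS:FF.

Source frame index: (0×3600 + 36×60 + 25) × 60 + 31 = 131131.
Real time: 131131 / (60000/1001) = 131262131/60000 s.
Target frame: (131262131/60000) × (24000/1001) = 262262/5 ≈ 52452.400 → 52452.
At 24 labels/s: frame 52452 → 00:36:25:12.

00:36:25:12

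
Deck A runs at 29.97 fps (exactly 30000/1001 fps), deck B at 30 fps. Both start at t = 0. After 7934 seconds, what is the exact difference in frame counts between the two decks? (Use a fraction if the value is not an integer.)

238020/1001 frames

A emits 30000/1001 × 7934 = 238020000/1001 frames; B emits 30 × 7934 = 238020.
Difference = 238020/1001 frames (≈ 237.7822); B is ahead of A.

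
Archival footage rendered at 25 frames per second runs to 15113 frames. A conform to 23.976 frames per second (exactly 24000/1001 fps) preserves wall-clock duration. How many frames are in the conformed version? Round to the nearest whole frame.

Frames at target rate = 15113 × (24000/1001) / (25) = 2072640/143 ≈ 14493.986.
Nearest whole frame: 14494.

14494 frames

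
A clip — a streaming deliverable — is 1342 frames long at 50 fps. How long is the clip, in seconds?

Running time = 1342 / (50) = 26.84 s.

26.84 seconds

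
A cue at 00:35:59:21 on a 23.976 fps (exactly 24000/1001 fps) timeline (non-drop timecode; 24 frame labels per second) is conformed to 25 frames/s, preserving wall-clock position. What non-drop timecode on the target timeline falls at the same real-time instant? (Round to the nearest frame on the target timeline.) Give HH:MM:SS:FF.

Source frame index: (0×3600 + 35×60 + 59) × 24 + 21 = 51837.
Real time: 51837 / (24000/1001) = 17296279/8000 s.
Target frame: (17296279/8000) × (25) = 17296279/320 ≈ 54050.872 → 54051.
At 25 labels/s: frame 54051 → 00:36:02:01.

00:36:02:01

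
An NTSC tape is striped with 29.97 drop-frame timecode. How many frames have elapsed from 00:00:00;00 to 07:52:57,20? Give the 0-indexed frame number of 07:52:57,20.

850480

Complete 10-minute blocks: 47, each 17982 frames → 845154.
Remaining 2 whole minutes in the current block: 1800 + 1 × 1798 = 3598 frames.
Within the current minute: 57 × 30 + 20 − 2 = 1728 (labels ;00/;01 skipped at this minute). Total = 845154 + 3598 + 1728 = 850480.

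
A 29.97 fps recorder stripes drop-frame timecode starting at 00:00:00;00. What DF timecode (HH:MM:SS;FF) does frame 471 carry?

00:00:15;21

Ten DF minutes hold 17982 frames, so frame 471 lies in block 0 (frames 0–17981) with 471 frames into that block.
The block's first minute is 1800 frames and the rest 1798 each; 471 frames reaches minute 0, so 0 × 18 + 0 × 2 = 0 labels have been skipped so far.
Adding those back, label number 471 + 0 = 471 at 30 labels/s is 15 s + 21 f = 0 h 0 min 15 s frame 21, i.e. 00:00:15;21.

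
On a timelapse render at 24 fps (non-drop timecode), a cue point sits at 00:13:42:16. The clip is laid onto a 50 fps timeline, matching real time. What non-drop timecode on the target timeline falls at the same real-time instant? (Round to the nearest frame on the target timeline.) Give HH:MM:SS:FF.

00:13:42:33

Source frame index: (0×3600 + 13×60 + 42) × 24 + 16 = 19744.
Real time: 19744 / (24) = 2468/3 s.
Target frame: (2468/3) × (50) = 123400/3 ≈ 41133.333 → 41133.
At 50 labels/s: frame 41133 → 00:13:42:33.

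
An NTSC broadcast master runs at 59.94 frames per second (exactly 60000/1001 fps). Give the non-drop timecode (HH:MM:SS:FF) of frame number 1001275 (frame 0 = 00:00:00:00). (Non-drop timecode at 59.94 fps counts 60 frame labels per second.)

1001275 ÷ 60 = 16687 full seconds, remainder 55 frames.
16687 s = 4 h 38 min 7 s.
Timecode: 04:38:07:55.

04:38:07:55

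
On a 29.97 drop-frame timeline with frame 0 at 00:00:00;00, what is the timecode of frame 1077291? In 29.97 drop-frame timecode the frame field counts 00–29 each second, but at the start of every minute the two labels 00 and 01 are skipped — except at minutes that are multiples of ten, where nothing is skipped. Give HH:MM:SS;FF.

Ten DF minutes hold 17982 frames, so frame 1077291 lies in block 59 (frames 1060938–1078919) with 16353 frames into that block.
The block's first minute is 1800 frames and the rest 1798 each; 16353 frames reaches minute 9, so 59 × 18 + 9 × 2 = 1080 labels have been skipped so far.
Adding those back, label number 1077291 + 1080 = 1078371 at 30 labels/s is 35945 s + 21 f = 9 h 59 min 5 s frame 21, i.e. 09:59:05;21.

09:59:05;21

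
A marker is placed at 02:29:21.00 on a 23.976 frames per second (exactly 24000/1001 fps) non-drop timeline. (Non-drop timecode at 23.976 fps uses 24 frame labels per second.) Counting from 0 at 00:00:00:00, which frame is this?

Total seconds to the label: (2 × 3600 + 29 × 60 + 21) = 8961.
Frame index = 8961 × 24 + 0 = 215064.

215064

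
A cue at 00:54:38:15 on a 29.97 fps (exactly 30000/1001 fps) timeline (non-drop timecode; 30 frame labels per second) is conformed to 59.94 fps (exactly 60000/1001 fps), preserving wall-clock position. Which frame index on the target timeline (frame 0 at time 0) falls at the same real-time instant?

Source frame index: (0×3600 + 54×60 + 38) × 30 + 15 = 98355.
Real time: 98355 / (30000/1001) = 6563557/2000 s.
Target frame: (6563557/2000) × (60000/1001) = 196710.

frame 196710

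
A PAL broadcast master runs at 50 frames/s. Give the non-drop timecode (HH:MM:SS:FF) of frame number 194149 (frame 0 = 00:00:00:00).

194149 ÷ 50 = 3882 full seconds, remainder 49 frames.
3882 s = 1 h 4 min 42 s.
Timecode: 01:04:42:49.

01:04:42:49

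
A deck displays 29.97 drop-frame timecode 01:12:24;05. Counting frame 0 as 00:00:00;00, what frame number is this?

As if non-drop at 30 labels/s: (1 × 3600 + 12 × 60 + 24) × 30 + 5 = 130325.
Minute boundaries passed: 72; those not divisible by 10: 72 − 7 = 65; dropped labels = 2 × 65 = 130.
Actual frame index = 130325 − 130 = 130195.

130195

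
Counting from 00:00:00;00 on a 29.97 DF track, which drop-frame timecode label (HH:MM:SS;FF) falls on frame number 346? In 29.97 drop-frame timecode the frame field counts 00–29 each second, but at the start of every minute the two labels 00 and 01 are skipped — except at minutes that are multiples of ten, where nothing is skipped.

Each 10-minute DF block holds 10 × 60 × 30 − 9 × 2 = 17982 frames. 346 ÷ 17982 → 0 full blocks, remainder 346.
Within the partial block the first minute is 1800 frames and each further minute 1798, so 0 further minute boundaries passed. Total skipped labels = 18 × 0 + 2 × 0 = 0.
Non-drop label index = 346 + 0 = 346; at 30 labels/s that is 00:00:11:16, i.e. DF 00:00:11;16.

00:00:11;16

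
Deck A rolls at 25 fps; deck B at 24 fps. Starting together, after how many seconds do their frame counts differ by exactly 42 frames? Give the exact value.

The gap grows by |24 − 25| = 1 frame per second.
Time for a 42-frame gap: 42 ÷ (1) = 42 s.

42 seconds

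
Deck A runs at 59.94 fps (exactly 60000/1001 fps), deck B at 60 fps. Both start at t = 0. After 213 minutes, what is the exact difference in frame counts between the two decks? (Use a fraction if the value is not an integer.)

213 min = 12780 s.
A emits 60000/1001 × 12780 = 766800000/1001 frames; B emits 60 × 12780 = 766800.
Difference = 766800/1001 frames (≈ 766.0340); B is ahead of A.

766800/1001 frames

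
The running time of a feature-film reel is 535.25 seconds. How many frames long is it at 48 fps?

Frames = 535.25 × 48 = 25692.

25692 frames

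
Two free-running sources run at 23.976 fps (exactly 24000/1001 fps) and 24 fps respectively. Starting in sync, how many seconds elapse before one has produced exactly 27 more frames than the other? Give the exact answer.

The gap grows by |24 − 24000/1001| = 24/1001 frames per second.
Time for a 27-frame gap: 27 ÷ (24/1001) = 1126.125 s.

1126.125 seconds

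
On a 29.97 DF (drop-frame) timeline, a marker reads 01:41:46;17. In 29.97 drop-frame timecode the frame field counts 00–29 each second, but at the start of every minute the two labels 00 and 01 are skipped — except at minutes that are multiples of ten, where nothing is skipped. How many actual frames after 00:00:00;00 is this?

183015

As if non-drop at 30 labels/s: (1 × 3600 + 41 × 60 + 46) × 30 + 17 = 183197.
Minute boundaries passed: 101; those not divisible by 10: 101 − 10 = 91; dropped labels = 2 × 91 = 182.
Actual frame index = 183197 − 182 = 183015.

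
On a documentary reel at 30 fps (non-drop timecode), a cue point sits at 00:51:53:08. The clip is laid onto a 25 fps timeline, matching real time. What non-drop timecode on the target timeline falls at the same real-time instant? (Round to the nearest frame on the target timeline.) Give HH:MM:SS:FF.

00:51:53:07

Source frame index: (0×3600 + 51×60 + 53) × 30 + 8 = 93398.
Real time: 93398 / (30) = 46699/15 s.
Target frame: (46699/15) × (25) = 233495/3 ≈ 77831.667 → 77832.
At 25 labels/s: frame 77832 → 00:51:53:07.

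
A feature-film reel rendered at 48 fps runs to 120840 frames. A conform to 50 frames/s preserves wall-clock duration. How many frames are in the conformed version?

125875 frames

Target frames = source frames × (target rate / source rate) = 120840 × (50)/(48) = 120840 × 25/24 = 125875.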